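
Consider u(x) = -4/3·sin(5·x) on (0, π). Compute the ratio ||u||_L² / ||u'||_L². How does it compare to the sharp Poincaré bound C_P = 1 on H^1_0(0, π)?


||u||_L² / ||u'||_L² = 1/5 < C_P = 1.

u(x) = -4/3·sin(5·x), so u'(x) = -20*cos(5*x)/3.
Writing u(x) = A·sin(kπx/L) with A = -4/3 and k = 5, use ∫_0^L sin²(kπx/L) dx = L/2 and ∫_0^L cos²(kπx/L) dx = L/2.
u² = 16/9·sin²(5·x) and (u')² = 400/9·cos²(5·x), and each of sin², cos² integrates to L/2 = π/2 over (0, π).
∫_0^π u² dx = 8*π/9, so ||u||_L² = 2*sqrt(2)*sqrt(π)/3.
∫_0^π (u')² dx = 200*π/9, so ||u'||_L² = 10*sqrt(2)*sqrt(π)/3.
Ratio ||u||_L² / ||u'||_L² = 1/5.
Sharp Poincaré constant on H^1_0(0, π) is C_P = L/π = 1, achieved by sin(x).
This is the k = 5 harmonic; the ratio L/(kπ) is strictly less than C_P = L/π, consistent with the sharp inequality ||u||_L² ≤ C_P ||u'||_L².


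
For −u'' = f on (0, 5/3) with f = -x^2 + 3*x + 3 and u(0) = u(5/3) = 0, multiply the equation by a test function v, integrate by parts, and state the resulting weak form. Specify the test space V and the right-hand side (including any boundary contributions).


V = H^1_0(0, 5/3) (so v(0) = v(5/3) = 0); weak form: ∫_0^5/3 u'v' dx = ∫_0^5/3 (-x^2 + 3*x + 3) v dx for all v ∈ V.

Multiply both sides by a test function v and integrate from 0 to 5/3:
  ∫_0^5/3 −u''(x) v(x) dx = ∫_0^5/3 f(x) v(x) dx.
Integrate the LHS by parts once:
  ∫_0^5/3 −u'' v dx = −[u'(x) v(x)]_0^5/3 + ∫_0^5/3 u'(x) v'(x) dx.
Thus ∫_0^5/3 u'(x) v'(x) dx = ∫_0^5/3 f(x) v(x) dx + [u'(x) v(x)]_0^5/3.
Choose V so that boundary terms are either known or forced to vanish.
u is Dirichlet: u(0) = u(5/3) = 0. Let V = H^1_0(0, 5/3); then v(0) = v(5/3) = 0, and [u' v]_0^5/3 = 0.
Weak formulation: find u (satisfying any essential BC) such that ∫_0^5/3 u'(x) v'(x) dx = ∫_0^5/3 f v dx for all v ∈ V.
Substituting f(x) = -x^2 + 3*x + 3, the right-hand side is ∫_0^5/3 (-x^2 + 3*x + 3) v dx.


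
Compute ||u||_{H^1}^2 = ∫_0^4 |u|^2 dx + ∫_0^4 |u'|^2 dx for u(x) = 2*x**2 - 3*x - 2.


||u||_{H^1}^2 = 5548/15

The H^1 norm (squared) on an interval (0, L) is
  ||u||_{H^1}^2 = ∫_0^L u(x)^2 dx + ∫_0^L u'(x)^2 dx.
Compute u'(x) = 4*x - 3.
Then u(x)^2 = 4*x**4 - 12*x**3 + x**2 + 12*x + 4 and u'(x)^2 = 16*x**2 - 24*x + 9.
Integrate each monomial from 0 to 4 using ∫_0^4 c·x^n dx = c·4^(n+1)/(n+1):
  ∫_0^4 u(x)^2 dx = ∫_0^4 (4*x^4 - 12*x^3 + x^2 + 12*x + 4) dx. Term by term:
    ∫_0^4 4*x^4 dx = 4096/5;  ∫_0^4 -12*x^3 dx = -768;  ∫_0^4 x^2 dx = 64/3;
    ∫_0^4 12*x dx = 96;  ∫_0^4 4 dx = 16.
  Sum: 4096/5 − 768 + 64/3 + 96 + 16 = 2768/15.
  ∫_0^4 u'(x)^2 dx = ∫_0^4 (16*x^2 - 24*x + 9) dx. Term by term:
    ∫_0^4 16*x^2 dx = 1024/3;  ∫_0^4 -24*x dx = -192;  ∫_0^4 9 dx = 36.
  Sum: 1024/3 − 192 + 36 = 556/3.
Adding: ||u||_{H^1}^2 = 2768/15 + 556/3 = 5548/15.


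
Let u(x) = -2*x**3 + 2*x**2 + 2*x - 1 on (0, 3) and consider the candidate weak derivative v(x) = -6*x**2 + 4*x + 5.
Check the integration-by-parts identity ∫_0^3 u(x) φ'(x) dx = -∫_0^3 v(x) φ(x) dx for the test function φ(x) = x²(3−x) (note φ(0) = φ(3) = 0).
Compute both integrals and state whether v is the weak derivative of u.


LHS = 837/10, RHS = 1269/20. No, v is not the weak derivative of u.

u(x) = -2*x**3 + 2*x**2 + 2*x - 1, classical derivative u'(x) = -6*x**2 + 4*x + 2.
φ(x) = x²(3−x), so φ'(x) = 3*x*(2 - x).
Note φ(0) = φ(3) = 0, so the boundary term u·φ vanishes.
LHS = ∫_0^3 u(x) φ'(x) dx = ∫_0^3 (6*x^5 - 18*x^4 + 6*x^3 + 15*x^2 - 6*x) dx. Term by term:
  ∫_0^3 6*x^5 dx = 729;  ∫_0^3 -18*x^4 dx = -4374/5;  ∫_0^3 6*x^3 dx = 243/2;
  ∫_0^3 15*x^2 dx = 135;  ∫_0^3 -6*x dx = -27.
Sum: 729 − 4374/5 + 243/2 + 135 − 27 = 837/10.
So LHS = 837/10.
∫_0^3 v(x) φ(x) dx = ∫_0^3 (6*x^5 - 22*x^4 + 7*x^3 + 15*x^2) dx. Term by term:
  ∫_0^3 6*x^5 dx = 729;  ∫_0^3 -22*x^4 dx = -5346/5;  ∫_0^3 7*x^3 dx = 567/4;
  ∫_0^3 15*x^2 dx = 135.
Sum: 729 − 5346/5 + 567/4 + 135 = -1269/20.
So RHS = -∫_0^3 v(x) φ(x) dx = 1269/20.
LHS − RHS = 81/4 ≠ 0, so the identity fails.
(For a valid weak derivative the identity must hold for EVERY test function, in particular this one. The failure shows v is NOT the weak derivative of u.)
Correct weak derivative would be u'(x) = -6*x**2 + 4*x + 2.


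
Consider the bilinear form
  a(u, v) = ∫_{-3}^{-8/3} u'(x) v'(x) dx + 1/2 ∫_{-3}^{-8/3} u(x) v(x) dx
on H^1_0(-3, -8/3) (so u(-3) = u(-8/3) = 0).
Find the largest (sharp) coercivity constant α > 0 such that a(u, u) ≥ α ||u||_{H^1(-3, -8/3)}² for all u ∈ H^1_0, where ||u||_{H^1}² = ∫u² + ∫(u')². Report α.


α = (1 + 18*π^2)/(2*(1 + 9*π^2))

Coercivity of a(·,·) on H^1_0(-3, -8/3) means a(u, u) ≥ α ||u||_{H^1}² for every u ∈ H^1_0.
The interval has length L = 1/3, and Poincaré/coercivity depend only on L. Here a(u, u) = ∫(u')² + (1/2)·∫u².
Here 0 < c = 1/2 < 1. The condition a(u,u) ≥ α||u||_{H^1}² reads (1−α)∫(u')² ≥ (α−c)∫u². Any admissible α is ≤ 1 (rapidly oscillating u have ∫u²/∫(u')² → 0), and α = 1 would force 0 ≥ (1−c)∫u², impossible since c < 1; so 1−α > 0. By the sharp Poincaré inequality on H^1_0 of an interval of length L, ∫(u')² ≥ (π/L)²∫u² with equality for the first sine mode sin(π(x−x₀)/L) (x₀ the left endpoint), so the inequality holds for all u iff (1−α)(π/L)² ≥ α − c, i.e. α ≤ ((π/L)² + c)/((π/L)² + 1) = (1 + c(L/π)²)/(1 + (L/π)²). With (π/L)² = 9*π^2 and c = 1/2, the largest admissible constant is α = ((π/L)² + c)/((π/L)² + 1).
Simplifying, α = (1 + 18*π^2)/(2*(1 + 9*π^2)).


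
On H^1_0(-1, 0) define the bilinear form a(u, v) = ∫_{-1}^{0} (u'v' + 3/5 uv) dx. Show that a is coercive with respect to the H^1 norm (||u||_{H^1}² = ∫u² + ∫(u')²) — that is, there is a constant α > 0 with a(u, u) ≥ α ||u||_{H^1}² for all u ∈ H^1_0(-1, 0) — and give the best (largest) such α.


α = (3/5 + π^2)/(1 + π^2)

Coercivity of a(·,·) on H^1_0(-1, 0) means a(u, u) ≥ α ||u||_{H^1}² for every u ∈ H^1_0.
The interval has length L = 1, and Poincaré/coercivity depend only on L. Here a(u, u) = ∫(u')² + (3/5)·∫u².
Here 0 < c = 3/5 < 1. The condition a(u,u) ≥ α||u||_{H^1}² reads (1−α)∫(u')² ≥ (α−c)∫u². Any admissible α is ≤ 1 (rapidly oscillating u have ∫u²/∫(u')² → 0), and α = 1 would force 0 ≥ (1−c)∫u², impossible since c < 1; so 1−α > 0. By the sharp Poincaré inequality on H^1_0 of an interval of length L, ∫(u')² ≥ (π/L)²∫u² with equality for the first sine mode sin(π(x−x₀)/L) (x₀ the left endpoint), so the inequality holds for all u iff (1−α)(π/L)² ≥ α − c, i.e. α ≤ ((π/L)² + c)/((π/L)² + 1) = (1 + c(L/π)²)/(1 + (L/π)²). With (π/L)² = π^2 and c = 3/5, the largest admissible constant is α = ((π/L)² + c)/((π/L)² + 1).
Simplifying, α = (3/5 + π^2)/(1 + π^2).


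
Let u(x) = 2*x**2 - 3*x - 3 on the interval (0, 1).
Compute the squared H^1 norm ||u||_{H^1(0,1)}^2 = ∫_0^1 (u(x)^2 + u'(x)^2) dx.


||u||_{H^1}^2 = 257/15

The H^1 norm (squared) on an interval (0, L) is
  ||u||_{H^1}^2 = ∫_0^L u(x)^2 dx + ∫_0^L u'(x)^2 dx.
Compute u'(x) = 4*x - 3.
Then u(x)^2 = 4*x**4 - 12*x**3 - 3*x**2 + 18*x + 9 and u'(x)^2 = 16*x**2 - 24*x + 9.
Integrate each monomial from 0 to 1 using ∫_0^1 c·x^n dx = c·1^(n+1)/(n+1):
  ∫_0^1 u(x)^2 dx = ∫_0^1 (4*x^4 - 12*x^3 - 3*x^2 + 18*x + 9) dx. Term by term:
    ∫_0^1 4*x^4 dx = 4/5;  ∫_0^1 -12*x^3 dx = -3;  ∫_0^1 -3*x^2 dx = -1;
    ∫_0^1 18*x dx = 9;  ∫_0^1 9 dx = 9.
  Sum: 4/5 − 3 − 1 + 9 + 9 = 74/5.
  ∫_0^1 u'(x)^2 dx = ∫_0^1 (16*x^2 - 24*x + 9) dx. Term by term:
    ∫_0^1 16*x^2 dx = 16/3;  ∫_0^1 -24*x dx = -12;  ∫_0^1 9 dx = 9.
  Sum: 16/3 − 12 + 9 = 7/3.
Adding: ||u||_{H^1}^2 = 74/5 + 7/3 = 257/15.


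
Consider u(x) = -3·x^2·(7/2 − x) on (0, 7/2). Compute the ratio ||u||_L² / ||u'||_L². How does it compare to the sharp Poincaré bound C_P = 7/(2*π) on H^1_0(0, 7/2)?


||u||_L² / ||u'||_L² = sqrt(14)/4 < C_P = 7/(2*π).

u(x) = -3·x^2·(7/2 − x), so u'(x) = 3*x*(3*x - 7).
u(x) = -3·x^2·(7/2 − x) vanishes at x = 0 and x = 7/2, so u ∈ H^1_0(0, 7/2). Differentiate via the product rule and integrate the resulting polynomials term by term.
  ∫_0^7/2 u² dx = ∫_0^7/2 (9*x^6 - 63*x^5 + 441*x^4/4) dx. Term by term:
    ∫_0^7/2 9*x^6 dx = 1058841/128;  ∫_0^7/2 -63*x^5 dx = -2470629/128;  ∫_0^7/2 441*x^4/4 dx = 7411887/640.
  Sum: 1058841/128 − 2470629/128 + 7411887/640 = 352947/640.
  ∫_0^7/2 (u')² dx = ∫_0^7/2 (81*x^4 - 378*x^3 + 441*x^2) dx. Term by term:
    ∫_0^7/2 81*x^4 dx = 1361367/160;  ∫_0^7/2 -378*x^3 dx = -453789/32;  ∫_0^7/2 441*x^2 dx = 50421/8.
  Sum: 1361367/160 − 453789/32 + 50421/8 = 50421/80.
∫_0^7/2 u² dx = 352947/640, so ||u||_L² = 343*sqrt(30)/80.
∫_0^7/2 (u')² dx = 50421/80, so ||u'||_L² = 49*sqrt(105)/20.
Ratio ||u||_L² / ||u'||_L² = sqrt(14)/4.
Sharp Poincaré constant on H^1_0(0, 7/2) is C_P = L/π = 7/(2*π), achieved by sin(2*π/7·x).
A polynomial bump cannot attain the sharp Poincaré constant (only the first sine eigenfunction does), so the ratio is strictly less than C_P, consistent with ||u||_L² ≤ C_P ||u'||_L².


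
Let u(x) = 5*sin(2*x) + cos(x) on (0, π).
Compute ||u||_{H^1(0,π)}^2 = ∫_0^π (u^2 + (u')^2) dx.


||u||_{H^1(0,π)}^2 = 80/3 + 127*π/2

u'(x) = -sin(x) + 10*cos(2*x).
Expand u² and (u')² and integrate term by term on (0, π), using: for integers n ≥ 1, ∫_0^π sin²(nx) dx = ∫_0^π cos²(nx) dx = π/2; for n ≠ n', ∫_0^π sin(nx)sin(n'x) dx = ∫_0^π cos(nx)cos(n'x) dx = 0; and by product-to-sum, ∫_0^π sin(nx)cos(n'x) dx = ½∫_0^π [sin((n+n')x) + sin((n−n')x)] dx, which is 0 when n+n' is even and 2n/(n²−n'²) when n+n' is odd (it need not vanish on (0, π)).
  u² squared terms: (5)²·∫sin(2x)² dx = 25·π/2 = 25*π/2;  (1)²·∫cos(x)² dx = 1·π/2 = π/2.
  u² cross terms: 2·(5)·(1)·∫sin(2x)·cos(x) dx = 10·(4/3) = 40/3.
  So ∫_0^π u² dx = 25*π/2 + π/2 + 40/3 = 40/3 + 13*π.
  (u')² squared terms: (-1)²·∫sin(x)² dx = 1·π/2 = π/2;  (10)²·∫cos(2x)² dx = 100·π/2 = 50*π.
  (u')² cross terms: 2·(-1)·(10)·∫sin(x)·cos(2x) dx = -20·(-2/3) = 40/3.
  So ∫_0^π (u')² dx = π/2 + 50*π + 40/3 = 40/3 + 101*π/2.
||u||_{H^1}^2 = (40/3 + 13*π) + (40/3 + 101*π/2) = 80/3 + 127*π/2.


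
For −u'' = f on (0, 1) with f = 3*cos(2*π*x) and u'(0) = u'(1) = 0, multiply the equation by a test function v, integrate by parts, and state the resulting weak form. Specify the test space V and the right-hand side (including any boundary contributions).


V = H^1(0, 1) (no boundary constraint on v; u is determined up to an additive constant); weak form: ∫_0^1 u'v' dx = ∫_0^1 (3*cos(2*π*x)) v dx for all v ∈ V.

Multiply both sides by a test function v and integrate from 0 to 1:
  ∫_0^1 −u''(x) v(x) dx = ∫_0^1 f(x) v(x) dx.
Integrate the LHS by parts once:
  ∫_0^1 −u'' v dx = −[u'(x) v(x)]_0^1 + ∫_0^1 u'(x) v'(x) dx.
Thus ∫_0^1 u'(x) v'(x) dx = ∫_0^1 f(x) v(x) dx + [u'(x) v(x)]_0^1.
Choose V so that boundary terms are either known or forced to vanish.
u has homogeneous Neumann: u'(0) = u'(1) = 0. So [u' v]_0^1 = 0·v(1) − 0·v(0) = 0 for any v; take V = H^1(0, 1).
Weak formulation: find u (satisfying any essential BC) such that ∫_0^1 u'(x) v'(x) dx = ∫_0^1 f v dx for all v ∈ V (homogeneous Neumann, so boundary terms vanish).
Substituting f(x) = 3*cos(2*π*x), the right-hand side is ∫_0^1 (3*cos(2*π*x)) v dx.
Compatibility check (pure Neumann): taking v ≡ 1 ∈ V gives 0 = ∫_0^1 f dx + (0) − (0), i.e. ∫_0^1 f dx must equal u'(0) − u'(1) = 0. Indeed ∫_0^1 (3*cos(2*π*x)) dx = 0, so the data are compatible. The solution is then unique only up to an additive constant (fix it e.g. by requiring ∫_0^1 u dx = 0).


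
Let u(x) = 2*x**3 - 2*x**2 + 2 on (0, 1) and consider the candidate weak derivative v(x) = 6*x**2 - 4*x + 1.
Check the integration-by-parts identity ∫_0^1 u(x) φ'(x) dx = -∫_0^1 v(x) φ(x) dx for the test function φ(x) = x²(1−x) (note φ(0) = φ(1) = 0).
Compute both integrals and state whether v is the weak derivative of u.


LHS = 0, RHS = -1/12. No, v is not the weak derivative of u.

u(x) = 2*x**3 - 2*x**2 + 2, classical derivative u'(x) = 6*x**2 - 4*x.
φ(x) = x²(1−x), so φ'(x) = x*(2 - 3*x).
Note φ(0) = φ(1) = 0, so the boundary term u·φ vanishes.
LHS = ∫_0^1 u(x) φ'(x) dx = ∫_0^1 (-6*x^5 + 10*x^4 - 4*x^3 - 6*x^2 + 4*x) dx. Term by term:
  ∫_0^1 -6*x^5 dx = -1;  ∫_0^1 10*x^4 dx = 2;  ∫_0^1 -4*x^3 dx = -1;
  ∫_0^1 -6*x^2 dx = -2;  ∫_0^1 4*x dx = 2.
Sum: -1 + 2 − 1 − 2 + 2 = 0.
So LHS = 0.
∫_0^1 v(x) φ(x) dx = ∫_0^1 (-6*x^5 + 10*x^4 - 5*x^3 + x^2) dx. Term by term:
  ∫_0^1 -6*x^5 dx = -1;  ∫_0^1 10*x^4 dx = 2;  ∫_0^1 -5*x^3 dx = -5/4;
  ∫_0^1 x^2 dx = 1/3.
Sum: -1 + 2 − 5/4 + 1/3 = 1/12.
So RHS = -∫_0^1 v(x) φ(x) dx = -1/12.
LHS − RHS = 1/12 ≠ 0, so the identity fails.
(For a valid weak derivative the identity must hold for EVERY test function, in particular this one. The failure shows v is NOT the weak derivative of u.)
Correct weak derivative would be u'(x) = 6*x**2 - 4*x.


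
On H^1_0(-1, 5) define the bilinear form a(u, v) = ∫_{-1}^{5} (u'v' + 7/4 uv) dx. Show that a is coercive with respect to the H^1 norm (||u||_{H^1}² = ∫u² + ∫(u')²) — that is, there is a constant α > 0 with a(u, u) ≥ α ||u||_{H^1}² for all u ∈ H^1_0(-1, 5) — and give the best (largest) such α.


α = 1

Coercivity of a(·,·) on H^1_0(-1, 5) means a(u, u) ≥ α ||u||_{H^1}² for every u ∈ H^1_0.
The interval has length L = 6, and Poincaré/coercivity depend only on L. Here a(u, u) = ∫(u')² + (7/4)·∫u².
Here c = 7/4 ≥ 1, so a(u,u) = ∫(u')² + c∫u² ≥ ∫(u')² + ∫u² = ||u||_{H^1}², i.e. α = 1 works. No larger α is possible: a(u,u) ≥ α||u||_{H^1}² means (1−α)∫(u')² ≥ (α−c)∫u², and for the modes u_n = sin(nπ(x−x₀)/L) (x₀ the left endpoint) one has ∫u_n²/∫(u_n')² = (L/(nπ))² → 0, so a(u_n,u_n)/||u_n||_{H^1}² → 1. Hence the optimal constant is α = 1.
Therefore α = 1.


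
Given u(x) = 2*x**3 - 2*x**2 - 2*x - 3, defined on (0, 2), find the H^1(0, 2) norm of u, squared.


||u||_{H^1}^2 = 3078/35

The H^1 norm (squared) on an interval (0, L) is
  ||u||_{H^1}^2 = ∫_0^L u(x)^2 dx + ∫_0^L u'(x)^2 dx.
Compute u'(x) = 6*x**2 - 4*x - 2.
Then u(x)^2 = 4*x**6 - 8*x**5 - 4*x**4 - 4*x**3 + 16*x**2 + 12*x + 9 and u'(x)^2 = 36*x**4 - 48*x**3 - 8*x**2 + 16*x + 4.
Integrate each monomial from 0 to 2 using ∫_0^2 c·x^n dx = c·2^(n+1)/(n+1):
  ∫_0^2 u(x)^2 dx = ∫_0^2 (4*x^6 - 8*x^5 - 4*x^4 - 4*x^3 + 16*x^2 + 12*x + 9) dx. Term by term:
    ∫_0^2 4*x^6 dx = 512/7;  ∫_0^2 -8*x^5 dx = -256/3;  ∫_0^2 -4*x^4 dx = -128/5;
    ∫_0^2 -4*x^3 dx = -16;  ∫_0^2 16*x^2 dx = 128/3;  ∫_0^2 12*x dx = 24;
    ∫_0^2 9 dx = 18.
  Sum: 512/7 − 256/3 − 128/5 − 16 + 128/3 + 24 + 18 = 3242/105.
  ∫_0^2 u'(x)^2 dx = ∫_0^2 (36*x^4 - 48*x^3 - 8*x^2 + 16*x + 4) dx. Term by term:
    ∫_0^2 36*x^4 dx = 1152/5;  ∫_0^2 -48*x^3 dx = -192;  ∫_0^2 -8*x^2 dx = -64/3;
    ∫_0^2 16*x dx = 32;  ∫_0^2 4 dx = 8.
  Sum: 1152/5 − 192 − 64/3 + 32 + 8 = 856/15.
Adding: ||u||_{H^1}^2 = 3242/105 + 856/15 = 3078/35.


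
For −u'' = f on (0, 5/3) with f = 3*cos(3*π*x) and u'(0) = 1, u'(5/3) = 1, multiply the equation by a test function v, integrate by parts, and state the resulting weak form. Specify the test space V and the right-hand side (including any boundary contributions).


V = H^1(0, 5/3) (v unrestricted at boundary; u is determined up to an additive constant); weak form: ∫_0^5/3 u'v' dx = ∫_0^5/3 (3*cos(3*π*x)) v dx + v(5/3) − v(0) for all v ∈ V.

Multiply both sides by a test function v and integrate from 0 to 5/3:
  ∫_0^5/3 −u''(x) v(x) dx = ∫_0^5/3 f(x) v(x) dx.
Integrate the LHS by parts once:
  ∫_0^5/3 −u'' v dx = −[u'(x) v(x)]_0^5/3 + ∫_0^5/3 u'(x) v'(x) dx.
Thus ∫_0^5/3 u'(x) v'(x) dx = ∫_0^5/3 f(x) v(x) dx + [u'(x) v(x)]_0^5/3.
Choose V so that boundary terms are either known or forced to vanish.
u has inhomogeneous Neumann u'(0) = 1, u'(5/3) = 1. [u' v]_0^5/3 = (1)·v(5/3) − (1)·v(0) = v(5/3) − v(0). Take V = H^1(0, 5/3); boundary term becomes part of RHS.
Weak formulation: find u (satisfying any essential BC) such that ∫_0^5/3 u'(x) v'(x) dx = ∫_0^5/3 f v dx + v(5/3) − v(0) for all v ∈ V (Neumann data are natural BCs: they enter the RHS as boundary terms).
Substituting f(x) = 3*cos(3*π*x), the right-hand side is ∫_0^5/3 (3*cos(3*π*x)) v dx + v(5/3) − v(0).
Compatibility check (pure Neumann): taking v ≡ 1 ∈ V gives 0 = ∫_0^5/3 f dx + (1) − (1), i.e. ∫_0^5/3 f dx must equal u'(0) − u'(5/3) = 0. Indeed ∫_0^5/3 (3*cos(3*π*x)) dx = 0, so the data are compatible. The solution is then unique only up to an additive constant (fix it e.g. by requiring ∫_0^5/3 u dx = 0).


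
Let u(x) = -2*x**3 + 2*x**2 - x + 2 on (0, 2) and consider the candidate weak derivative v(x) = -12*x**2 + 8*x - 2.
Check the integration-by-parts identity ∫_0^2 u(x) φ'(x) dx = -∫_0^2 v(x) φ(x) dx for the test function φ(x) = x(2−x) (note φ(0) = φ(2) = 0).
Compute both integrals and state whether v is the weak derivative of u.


LHS = 28/5, RHS = 56/5. No, v is not the weak derivative of u.

u(x) = -2*x**3 + 2*x**2 - x + 2, classical derivative u'(x) = -6*x**2 + 4*x - 1.
φ(x) = x(2−x), so φ'(x) = 2 - 2*x.
Note φ(0) = φ(2) = 0, so the boundary term u·φ vanishes.
LHS = ∫_0^2 u(x) φ'(x) dx = ∫_0^2 (4*x^4 - 8*x^3 + 6*x^2 - 6*x + 4) dx. Term by term:
  ∫_0^2 4*x^4 dx = 128/5;  ∫_0^2 -8*x^3 dx = -32;  ∫_0^2 6*x^2 dx = 16;
  ∫_0^2 -6*x dx = -12;  ∫_0^2 4 dx = 8.
Sum: 128/5 − 32 + 16 − 12 + 8 = 28/5.
So LHS = 28/5.
∫_0^2 v(x) φ(x) dx = ∫_0^2 (12*x^4 - 32*x^3 + 18*x^2 - 4*x) dx. Term by term:
  ∫_0^2 12*x^4 dx = 384/5;  ∫_0^2 -32*x^3 dx = -128;  ∫_0^2 18*x^2 dx = 48;
  ∫_0^2 -4*x dx = -8.
Sum: 384/5 − 128 + 48 − 8 = -56/5.
So RHS = -∫_0^2 v(x) φ(x) dx = 56/5.
LHS − RHS = -28/5 ≠ 0, so the identity fails.
(For a valid weak derivative the identity must hold for EVERY test function, in particular this one. The failure shows v is NOT the weak derivative of u.)
Correct weak derivative would be u'(x) = -6*x**2 + 4*x - 1.


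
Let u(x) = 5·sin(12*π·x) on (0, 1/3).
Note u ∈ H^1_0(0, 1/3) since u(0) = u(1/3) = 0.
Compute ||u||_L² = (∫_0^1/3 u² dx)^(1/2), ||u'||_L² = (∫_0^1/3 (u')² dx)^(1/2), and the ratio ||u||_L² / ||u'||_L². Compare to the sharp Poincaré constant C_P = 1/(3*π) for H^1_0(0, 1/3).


||u||_L² / ||u'||_L² = 1/(12*π) < C_P = 1/(3*π).

u(x) = 5·sin(12*π·x), so u'(x) = 60*π*cos(12*π*x).
Writing u(x) = A·sin(kπx/L) with A = 5 and k = 4, use ∫_0^L sin²(kπx/L) dx = L/2 and ∫_0^L cos²(kπx/L) dx = L/2.
u² = 25·sin²(12*π·x) and (u')² = 3600*π^2·cos²(12*π·x), and each of sin², cos² integrates to L/2 = 1/6 over (0, 1/3).
∫_0^1/3 u² dx = 25/6, so ||u||_L² = 5*sqrt(6)/6.
∫_0^1/3 (u')² dx = 600*π^2, so ||u'||_L² = 10*sqrt(6)*π.
Ratio ||u||_L² / ||u'||_L² = 1/(12*π).
Sharp Poincaré constant on H^1_0(0, 1/3) is C_P = L/π = 1/(3*π), achieved by sin(3*π·x).
This is the k = 4 harmonic; the ratio L/(kπ) is strictly less than C_P = L/π, consistent with the sharp inequality ||u||_L² ≤ C_P ||u'||_L².


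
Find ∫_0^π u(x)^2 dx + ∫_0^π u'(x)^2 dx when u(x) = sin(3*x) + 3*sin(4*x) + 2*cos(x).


||u||_{H^1(0,π)}^2 = 64/5 + 171*π/2

u'(x) = -2*sin(x) + 3*cos(3*x) + 12*cos(4*x).
Expand u² and (u')² and integrate term by term on (0, π), using: for integers n ≥ 1, ∫_0^π sin²(nx) dx = ∫_0^π cos²(nx) dx = π/2; for n ≠ n', ∫_0^π sin(nx)sin(n'x) dx = ∫_0^π cos(nx)cos(n'x) dx = 0; and by product-to-sum, ∫_0^π sin(nx)cos(n'x) dx = ½∫_0^π [sin((n+n')x) + sin((n−n')x)] dx, which is 0 when n+n' is even and 2n/(n²−n'²) when n+n' is odd (it need not vanish on (0, π)).
  u² squared terms: (2)²·∫cos(x)² dx = 4·π/2 = 2*π;  (3)²·∫sin(4x)² dx = 9·π/2 = 9*π/2;  (1)²·∫sin(3x)² dx = 1·π/2 = π/2.
  u² cross terms: 2·(2)·(3)·∫cos(x)·sin(4x) dx = 12·(8/15) = 32/5;  2·(2)·(1)·∫cos(x)·sin(3x) dx = 4·(0) = 0;  2·(3)·(1)·∫sin(4x)·sin(3x) dx = 6·(0) = 0.
  So ∫_0^π u² dx = 2*π + 9*π/2 + π/2 + 32/5 + 0 + 0 = 32/5 + 7*π.
  (u')² squared terms: (-2)²·∫sin(x)² dx = 4·π/2 = 2*π;  (3)²·∫cos(3x)² dx = 9·π/2 = 9*π/2;  (12)²·∫cos(4x)² dx = 144·π/2 = 72*π.
  (u')² cross terms: 2·(-2)·(3)·∫sin(x)·cos(3x) dx = -12·(0) = 0;  2·(-2)·(12)·∫sin(x)·cos(4x) dx = -48·(-2/15) = 32/5;  2·(3)·(12)·∫cos(3x)·cos(4x) dx = 72·(0) = 0.
  So ∫_0^π (u')² dx = 2*π + 9*π/2 + 72*π + 0 + 32/5 + 0 = 32/5 + 157*π/2.
||u||_{H^1}^2 = (32/5 + 7*π) + (32/5 + 157*π/2) = 64/5 + 171*π/2.


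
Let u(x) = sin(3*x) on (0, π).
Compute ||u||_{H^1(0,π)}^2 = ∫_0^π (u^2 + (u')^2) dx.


||u||_{H^1(0,π)}^2 = 5*π

u'(x) = 3*cos(3*x).
Expand u² and (u')² and integrate term by term on (0, π), using: for integers n ≥ 1, ∫_0^π sin²(nx) dx = ∫_0^π cos²(nx) dx = π/2; for n ≠ n', ∫_0^π sin(nx)sin(n'x) dx = ∫_0^π cos(nx)cos(n'x) dx = 0; and by product-to-sum, ∫_0^π sin(nx)cos(n'x) dx = ½∫_0^π [sin((n+n')x) + sin((n−n')x)] dx, which is 0 when n+n' is even and 2n/(n²−n'²) when n+n' is odd (it need not vanish on (0, π)).
  u² squared terms: (1)²·∫sin(3x)² dx = 1·π/2 = π/2.
  So ∫_0^π u² dx = π/2.
  (u')² squared terms: (3)²·∫cos(3x)² dx = 9·π/2 = 9*π/2.
  So ∫_0^π (u')² dx = 9*π/2.
||u||_{H^1}^2 = (π/2) + (9*π/2) = 5*π.


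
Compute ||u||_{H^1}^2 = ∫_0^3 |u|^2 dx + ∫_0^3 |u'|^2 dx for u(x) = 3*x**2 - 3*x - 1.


||u||_{H^1}^2 = 3189/10

The H^1 norm (squared) on an interval (0, L) is
  ||u||_{H^1}^2 = ∫_0^L u(x)^2 dx + ∫_0^L u'(x)^2 dx.
Compute u'(x) = 6*x - 3.
Then u(x)^2 = 9*x**4 - 18*x**3 + 3*x**2 + 6*x + 1 and u'(x)^2 = 36*x**2 - 36*x + 9.
Integrate each monomial from 0 to 3 using ∫_0^3 c·x^n dx = c·3^(n+1)/(n+1):
  ∫_0^3 u(x)^2 dx = ∫_0^3 (9*x^4 - 18*x^3 + 3*x^2 + 6*x + 1) dx. Term by term:
    ∫_0^3 9*x^4 dx = 2187/5;  ∫_0^3 -18*x^3 dx = -729/2;  ∫_0^3 3*x^2 dx = 27;
    ∫_0^3 6*x dx = 27;  ∫_0^3 1 dx = 3.
  Sum: 2187/5 − 729/2 + 27 + 27 + 3 = 1299/10.
  ∫_0^3 u'(x)^2 dx = ∫_0^3 (36*x^2 - 36*x + 9) dx. Term by term:
    ∫_0^3 36*x^2 dx = 324;  ∫_0^3 -36*x dx = -162;  ∫_0^3 9 dx = 27.
  Sum: 324 − 162 + 27 = 189.
Adding: ||u||_{H^1}^2 = 1299/10 + 189 = 3189/10.


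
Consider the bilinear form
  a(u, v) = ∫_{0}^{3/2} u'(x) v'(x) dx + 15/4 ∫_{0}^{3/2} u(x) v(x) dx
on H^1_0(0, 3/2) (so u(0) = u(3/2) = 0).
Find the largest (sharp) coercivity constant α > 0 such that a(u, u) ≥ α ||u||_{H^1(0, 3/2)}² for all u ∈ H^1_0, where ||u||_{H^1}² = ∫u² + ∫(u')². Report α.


α = 1

Coercivity of a(·,·) on H^1_0(0, 3/2) means a(u, u) ≥ α ||u||_{H^1}² for every u ∈ H^1_0.
The interval has length L = 3/2, and Poincaré/coercivity depend only on L. Here a(u, u) = ∫(u')² + (15/4)·∫u².
Here c = 15/4 ≥ 1, so a(u,u) = ∫(u')² + c∫u² ≥ ∫(u')² + ∫u² = ||u||_{H^1}², i.e. α = 1 works. No larger α is possible: a(u,u) ≥ α||u||_{H^1}² means (1−α)∫(u')² ≥ (α−c)∫u², and for the modes u_n = sin(nπ(x−x₀)/L) (x₀ the left endpoint) one has ∫u_n²/∫(u_n')² = (L/(nπ))² → 0, so a(u_n,u_n)/||u_n||_{H^1}² → 1. Hence the optimal constant is α = 1.
Therefore α = 1.


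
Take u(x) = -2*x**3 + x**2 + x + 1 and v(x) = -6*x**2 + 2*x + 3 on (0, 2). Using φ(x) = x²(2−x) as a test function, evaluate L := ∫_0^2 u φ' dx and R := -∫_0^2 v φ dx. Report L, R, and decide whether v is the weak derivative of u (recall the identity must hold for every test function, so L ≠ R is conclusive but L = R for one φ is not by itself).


LHS = 124/15, RHS = 28/5. No, v is not the weak derivative of u.

u(x) = -2*x**3 + x**2 + x + 1, classical derivative u'(x) = -6*x**2 + 2*x + 1.
φ(x) = x²(2−x), so φ'(x) = x*(4 - 3*x).
Note φ(0) = φ(2) = 0, so the boundary term u·φ vanishes.
LHS = ∫_0^2 u(x) φ'(x) dx = ∫_0^2 (6*x^5 - 11*x^4 + x^3 + x^2 + 4*x) dx. Term by term:
  ∫_0^2 6*x^5 dx = 64;  ∫_0^2 -11*x^4 dx = -352/5;  ∫_0^2 x^3 dx = 4;
  ∫_0^2 x^2 dx = 8/3;  ∫_0^2 4*x dx = 8.
Sum: 64 − 352/5 + 4 + 8/3 + 8 = 124/15.
So LHS = 124/15.
∫_0^2 v(x) φ(x) dx = ∫_0^2 (6*x^5 - 14*x^4 + x^3 + 6*x^2) dx. Term by term:
  ∫_0^2 6*x^5 dx = 64;  ∫_0^2 -14*x^4 dx = -448/5;  ∫_0^2 x^3 dx = 4;
  ∫_0^2 6*x^2 dx = 16.
Sum: 64 − 448/5 + 4 + 16 = -28/5.
So RHS = -∫_0^2 v(x) φ(x) dx = 28/5.
LHS − RHS = 8/3 ≠ 0, so the identity fails.
(For a valid weak derivative the identity must hold for EVERY test function, in particular this one. The failure shows v is NOT the weak derivative of u.)
Correct weak derivative would be u'(x) = -6*x**2 + 2*x + 1.


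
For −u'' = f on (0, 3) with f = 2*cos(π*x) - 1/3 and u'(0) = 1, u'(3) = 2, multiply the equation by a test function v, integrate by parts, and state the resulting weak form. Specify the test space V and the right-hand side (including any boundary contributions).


V = H^1(0, 3) (v unrestricted at boundary; u is determined up to an additive constant); weak form: ∫_0^3 u'v' dx = ∫_0^3 (2*cos(π*x) - 1/3) v dx + 2·v(3) − v(0) for all v ∈ V.

Multiply both sides by a test function v and integrate from 0 to 3:
  ∫_0^3 −u''(x) v(x) dx = ∫_0^3 f(x) v(x) dx.
Integrate the LHS by parts once:
  ∫_0^3 −u'' v dx = −[u'(x) v(x)]_0^3 + ∫_0^3 u'(x) v'(x) dx.
Thus ∫_0^3 u'(x) v'(x) dx = ∫_0^3 f(x) v(x) dx + [u'(x) v(x)]_0^3.
Choose V so that boundary terms are either known or forced to vanish.
u has inhomogeneous Neumann u'(0) = 1, u'(3) = 2. [u' v]_0^3 = (2)·v(3) − (1)·v(0) = 2·v(3) − v(0). Take V = H^1(0, 3); boundary term becomes part of RHS.
Weak formulation: find u (satisfying any essential BC) such that ∫_0^3 u'(x) v'(x) dx = ∫_0^3 f v dx + 2·v(3) − v(0) for all v ∈ V (Neumann data are natural BCs: they enter the RHS as boundary terms).
Substituting f(x) = 2*cos(π*x) - 1/3, the right-hand side is ∫_0^3 (2*cos(π*x) - 1/3) v dx + 2·v(3) − v(0).
Compatibility check (pure Neumann): taking v ≡ 1 ∈ V gives 0 = ∫_0^3 f dx + (2) − (1), i.e. ∫_0^3 f dx must equal u'(0) − u'(3) = -1. Indeed ∫_0^3 (2*cos(π*x) - 1/3) dx = -1, so the data are compatible. The solution is then unique only up to an additive constant (fix it e.g. by requiring ∫_0^3 u dx = 0).


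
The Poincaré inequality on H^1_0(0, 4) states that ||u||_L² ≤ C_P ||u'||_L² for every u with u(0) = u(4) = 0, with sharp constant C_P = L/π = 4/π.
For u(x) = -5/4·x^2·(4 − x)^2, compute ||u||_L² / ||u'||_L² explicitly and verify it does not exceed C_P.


||u||_L² / ||u'||_L² = 2*sqrt(3)/3 < C_P = 4/π.

u(x) = -5/4·x^2·(4 − x)^2, so u'(x) = 5*x*(-x^2 + 6*x - 8).
u(x) = -5/4·x^2·(4 − x)^2 vanishes at x = 0 and x = 4, so u ∈ H^1_0(0, 4). Differentiate via the product rule and integrate the resulting polynomials term by term.
  ∫_0^4 u² dx = ∫_0^4 (25*x^8/16 - 25*x^7 + 150*x^6 - 400*x^5 + 400*x^4) dx. Term by term:
    ∫_0^4 25*x^8/16 dx = 409600/9;  ∫_0^4 -25*x^7 dx = -204800;  ∫_0^4 150*x^6 dx = 2457600/7;
    ∫_0^4 -400*x^5 dx = -819200/3;  ∫_0^4 400*x^4 dx = 81920.
  Sum: 409600/9 − 204800 + 2457600/7 − 819200/3 + 81920 = 40960/63.
  ∫_0^4 (u')² dx = ∫_0^4 (25*x^6 - 300*x^5 + 1300*x^4 - 2400*x^3 + 1600*x^2) dx. Term by term:
    ∫_0^4 25*x^6 dx = 409600/7;  ∫_0^4 -300*x^5 dx = -204800;  ∫_0^4 1300*x^4 dx = 266240;
    ∫_0^4 -2400*x^3 dx = -153600;  ∫_0^4 1600*x^2 dx = 102400/3.
  Sum: 409600/7 − 204800 + 266240 − 153600 + 102400/3 = 10240/21.
∫_0^4 u² dx = 40960/63, so ||u||_L² = 64*sqrt(70)/21.
∫_0^4 (u')² dx = 10240/21, so ||u'||_L² = 32*sqrt(210)/21.
Ratio ||u||_L² / ||u'||_L² = 2*sqrt(3)/3.
Sharp Poincaré constant on H^1_0(0, 4) is C_P = L/π = 4/π, achieved by sin(π/4·x).
A polynomial bump cannot attain the sharp Poincaré constant (only the first sine eigenfunction does), so the ratio is strictly less than C_P, consistent with ||u||_L² ≤ C_P ||u'||_L².


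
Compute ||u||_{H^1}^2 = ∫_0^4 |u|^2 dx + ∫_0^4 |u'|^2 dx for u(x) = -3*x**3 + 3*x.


||u||_{H^1}^2 = 1156524/35

The H^1 norm (squared) on an interval (0, L) is
  ||u||_{H^1}^2 = ∫_0^L u(x)^2 dx + ∫_0^L u'(x)^2 dx.
Compute u'(x) = 3 - 9*x**2.
Then u(x)^2 = 9*x**6 - 18*x**4 + 9*x**2 and u'(x)^2 = 81*x**4 - 54*x**2 + 9.
Integrate each monomial from 0 to 4 using ∫_0^4 c·x^n dx = c·4^(n+1)/(n+1):
  ∫_0^4 u(x)^2 dx = ∫_0^4 (9*x^6 - 18*x^4 + 9*x^2) dx. Term by term:
    ∫_0^4 9*x^6 dx = 147456/7;  ∫_0^4 -18*x^4 dx = -18432/5;  ∫_0^4 9*x^2 dx = 192.
  Sum: 147456/7 − 18432/5 + 192 = 614976/35.
  ∫_0^4 u'(x)^2 dx = ∫_0^4 (81*x^4 - 54*x^2 + 9) dx. Term by term:
    ∫_0^4 81*x^4 dx = 82944/5;  ∫_0^4 -54*x^2 dx = -1152;  ∫_0^4 9 dx = 36.
  Sum: 82944/5 − 1152 + 36 = 77364/5.
Adding: ||u||_{H^1}^2 = 614976/35 + 77364/5 = 1156524/35.


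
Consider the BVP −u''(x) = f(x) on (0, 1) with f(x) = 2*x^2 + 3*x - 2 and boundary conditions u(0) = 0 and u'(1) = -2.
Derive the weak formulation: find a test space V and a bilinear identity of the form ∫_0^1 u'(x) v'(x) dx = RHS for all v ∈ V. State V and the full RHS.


V = {v ∈ H^1(0, 1) : v(0) = 0} (test functions vanish at x = 0 where u is specified); weak form: ∫_0^1 u'v' dx = ∫_0^1 (2*x^2 + 3*x - 2) v dx − 2·v(1) for all v ∈ V.

Multiply both sides by a test function v and integrate from 0 to 1:
  ∫_0^1 −u''(x) v(x) dx = ∫_0^1 f(x) v(x) dx.
Integrate the LHS by parts once:
  ∫_0^1 −u'' v dx = −[u'(x) v(x)]_0^1 + ∫_0^1 u'(x) v'(x) dx.
Thus ∫_0^1 u'(x) v'(x) dx = ∫_0^1 f(x) v(x) dx + [u'(x) v(x)]_0^1.
Choose V so that boundary terms are either known or forced to vanish.
Mixed BC: u(0) = 0 (Dirichlet) and u'(1) = -2 (Neumann). Define V = {v ∈ H^1(0, 1) : v(0) = 0}. Then [u' v]_0^1 = u'(1)·v(1) − u'(0)·0 = − 2·v(1).
Weak formulation: find u (satisfying any essential BC) such that ∫_0^1 u'(x) v'(x) dx = ∫_0^1 f v dx − 2·v(1) for all v ∈ V (Dirichlet at 0 absorbed into V; Neumann datum at x = 1 contributes the boundary term).
Substituting f(x) = 2*x^2 + 3*x - 2, the right-hand side is ∫_0^1 (2*x^2 + 3*x - 2) v dx − 2·v(1).


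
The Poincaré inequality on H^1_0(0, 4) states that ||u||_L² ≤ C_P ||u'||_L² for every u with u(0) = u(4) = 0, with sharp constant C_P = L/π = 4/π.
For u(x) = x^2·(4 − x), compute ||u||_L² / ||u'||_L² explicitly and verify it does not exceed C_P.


||u||_L² / ||u'||_L² = 2*sqrt(14)/7 < C_P = 4/π.

u(x) = x^2·(4 − x), so u'(x) = x*(8 - 3*x).
u(x) = x^2·(4 − x) vanishes at x = 0 and x = 4, so u ∈ H^1_0(0, 4). Differentiate via the product rule and integrate the resulting polynomials term by term.
  ∫_0^4 u² dx = ∫_0^4 (x^6 - 8*x^5 + 16*x^4) dx. Term by term:
    ∫_0^4 x^6 dx = 16384/7;  ∫_0^4 -8*x^5 dx = -16384/3;  ∫_0^4 16*x^4 dx = 16384/5.
  Sum: 16384/7 − 16384/3 + 16384/5 = 16384/105.
  ∫_0^4 (u')² dx = ∫_0^4 (9*x^4 - 48*x^3 + 64*x^2) dx. Term by term:
    ∫_0^4 9*x^4 dx = 9216/5;  ∫_0^4 -48*x^3 dx = -3072;  ∫_0^4 64*x^2 dx = 4096/3.
  Sum: 9216/5 − 3072 + 4096/3 = 2048/15.
∫_0^4 u² dx = 16384/105, so ||u||_L² = 128*sqrt(105)/105.
∫_0^4 (u')² dx = 2048/15, so ||u'||_L² = 32*sqrt(30)/15.
Ratio ||u||_L² / ||u'||_L² = 2*sqrt(14)/7.
Sharp Poincaré constant on H^1_0(0, 4) is C_P = L/π = 4/π, achieved by sin(π/4·x).
A polynomial bump cannot attain the sharp Poincaré constant (only the first sine eigenfunction does), so the ratio is strictly less than C_P, consistent with ||u||_L² ≤ C_P ||u'||_L².


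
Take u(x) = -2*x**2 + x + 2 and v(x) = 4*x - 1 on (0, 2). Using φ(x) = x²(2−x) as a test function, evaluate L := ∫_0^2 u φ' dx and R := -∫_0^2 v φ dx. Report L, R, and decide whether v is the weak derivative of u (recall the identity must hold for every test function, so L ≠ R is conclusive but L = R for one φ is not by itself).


LHS = 76/15, RHS = -76/15. No, v is not the weak derivative of u.

u(x) = -2*x**2 + x + 2, classical derivative u'(x) = 1 - 4*x.
φ(x) = x²(2−x), so φ'(x) = x*(4 - 3*x).
Note φ(0) = φ(2) = 0, so the boundary term u·φ vanishes.
LHS = ∫_0^2 u(x) φ'(x) dx = ∫_0^2 (6*x^4 - 11*x^3 - 2*x^2 + 8*x) dx. Term by term:
  ∫_0^2 6*x^4 dx = 192/5;  ∫_0^2 -11*x^3 dx = -44;  ∫_0^2 -2*x^2 dx = -16/3;
  ∫_0^2 8*x dx = 16.
Sum: 192/5 − 44 − 16/3 + 16 = 76/15.
So LHS = 76/15.
∫_0^2 v(x) φ(x) dx = ∫_0^2 (-4*x^4 + 9*x^3 - 2*x^2) dx. Term by term:
  ∫_0^2 -4*x^4 dx = -128/5;  ∫_0^2 9*x^3 dx = 36;  ∫_0^2 -2*x^2 dx = -16/3.
Sum: -128/5 + 36 − 16/3 = 76/15.
So RHS = -∫_0^2 v(x) φ(x) dx = -76/15.
LHS − RHS = 152/15 ≠ 0, so the identity fails.
(For a valid weak derivative the identity must hold for EVERY test function, in particular this one. The failure shows v is NOT the weak derivative of u.)
Correct weak derivative would be u'(x) = 1 - 4*x.


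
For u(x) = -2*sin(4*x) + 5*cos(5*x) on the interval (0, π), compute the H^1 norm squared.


||u||_{H^1(0,π)}^2 = 4160/9 + 359*π

u'(x) = -25*sin(5*x) - 8*cos(4*x).
Expand u² and (u')² and integrate term by term on (0, π), using: for integers n ≥ 1, ∫_0^π sin²(nx) dx = ∫_0^π cos²(nx) dx = π/2; for n ≠ n', ∫_0^π sin(nx)sin(n'x) dx = ∫_0^π cos(nx)cos(n'x) dx = 0; and by product-to-sum, ∫_0^π sin(nx)cos(n'x) dx = ½∫_0^π [sin((n+n')x) + sin((n−n')x)] dx, which is 0 when n+n' is even and 2n/(n²−n'²) when n+n' is odd (it need not vanish on (0, π)).
  u² squared terms: (-2)²·∫sin(4x)² dx = 4·π/2 = 2*π;  (5)²·∫cos(5x)² dx = 25·π/2 = 25*π/2.
  u² cross terms: 2·(-2)·(5)·∫sin(4x)·cos(5x) dx = -20·(-8/9) = 160/9.
  So ∫_0^π u² dx = 2*π + 25*π/2 + 160/9 = 160/9 + 29*π/2.
  (u')² squared terms: (-25)²·∫sin(5x)² dx = 625·π/2 = 625*π/2;  (-8)²·∫cos(4x)² dx = 64·π/2 = 32*π.
  (u')² cross terms: 2·(-25)·(-8)·∫sin(5x)·cos(4x) dx = 400·(10/9) = 4000/9.
  So ∫_0^π (u')² dx = 625*π/2 + 32*π + 4000/9 = 4000/9 + 689*π/2.
||u||_{H^1}^2 = (160/9 + 29*π/2) + (4000/9 + 689*π/2) = 4160/9 + 359*π.


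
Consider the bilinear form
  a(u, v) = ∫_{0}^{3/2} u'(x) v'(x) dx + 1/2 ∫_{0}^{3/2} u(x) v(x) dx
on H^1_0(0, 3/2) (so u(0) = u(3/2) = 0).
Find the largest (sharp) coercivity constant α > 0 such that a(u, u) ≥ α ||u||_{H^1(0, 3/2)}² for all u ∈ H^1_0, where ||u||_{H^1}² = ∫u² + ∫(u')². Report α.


α = (9 + 8*π^2)/(2*(9 + 4*π^2))

Coercivity of a(·,·) on H^1_0(0, 3/2) means a(u, u) ≥ α ||u||_{H^1}² for every u ∈ H^1_0.
The interval has length L = 3/2, and Poincaré/coercivity depend only on L. Here a(u, u) = ∫(u')² + (1/2)·∫u².
Here 0 < c = 1/2 < 1. The condition a(u,u) ≥ α||u||_{H^1}² reads (1−α)∫(u')² ≥ (α−c)∫u². Any admissible α is ≤ 1 (rapidly oscillating u have ∫u²/∫(u')² → 0), and α = 1 would force 0 ≥ (1−c)∫u², impossible since c < 1; so 1−α > 0. By the sharp Poincaré inequality on H^1_0 of an interval of length L, ∫(u')² ≥ (π/L)²∫u² with equality for the first sine mode sin(π(x−x₀)/L) (x₀ the left endpoint), so the inequality holds for all u iff (1−α)(π/L)² ≥ α − c, i.e. α ≤ ((π/L)² + c)/((π/L)² + 1) = (1 + c(L/π)²)/(1 + (L/π)²). With (π/L)² = 4*π^2/9 and c = 1/2, the largest admissible constant is α = ((π/L)² + c)/((π/L)² + 1).
Simplifying, α = (9 + 8*π^2)/(2*(9 + 4*π^2)).


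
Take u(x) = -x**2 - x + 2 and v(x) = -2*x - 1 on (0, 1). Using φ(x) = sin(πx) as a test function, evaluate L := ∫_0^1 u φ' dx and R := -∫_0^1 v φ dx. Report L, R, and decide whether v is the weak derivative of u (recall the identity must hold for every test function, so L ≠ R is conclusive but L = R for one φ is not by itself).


LHS = 4/π, RHS = 4/π. Yes, v = u' weakly.

u(x) = -x**2 - x + 2, classical derivative u'(x) = -2*x - 1.
φ(x) = sin(πx), so φ'(x) = π*cos(π*x).
Note φ(0) = φ(1) = 0, so the boundary term u·φ vanishes.
LHS = ∫_0^1 u(x) φ'(x) dx = ∫_0^1 (-π*x^2*cos(π*x) - π*x*cos(π*x) + 2*π*cos(π*x)) dx. Term by term:
  ∫_0^1 2*π*cos(π*x) dx = 0;  ∫_0^1 -π*x*cos(π*x) dx = 2/π;  ∫_0^1 -π*x^2*cos(π*x) dx = 2/π.
Sum: 0 + 2/π + 2/π = 4/π.
So LHS = 4/π.
∫_0^1 v(x) φ(x) dx = ∫_0^1 (-2*x*sin(π*x) - sin(π*x)) dx. Term by term:
  ∫_0^1 -sin(π*x) dx = -2/π;  ∫_0^1 -2*x*sin(π*x) dx = -2/π.
Sum: -2/π − 2/π = -4/π.
So RHS = -∫_0^1 v(x) φ(x) dx = 4/π.
LHS = RHS, so the identity holds for this test φ.
Moreover u is smooth here and v(x) = u'(x) = -2*x - 1 pointwise, so the identity holds for every test function. Hence v is the weak derivative of u.


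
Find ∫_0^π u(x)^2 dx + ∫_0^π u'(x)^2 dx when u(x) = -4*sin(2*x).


||u||_{H^1(0,π)}^2 = 40*π

u'(x) = -8*cos(2*x).
Expand u² and (u')² and integrate term by term on (0, π), using: for integers n ≥ 1, ∫_0^π sin²(nx) dx = ∫_0^π cos²(nx) dx = π/2; for n ≠ n', ∫_0^π sin(nx)sin(n'x) dx = ∫_0^π cos(nx)cos(n'x) dx = 0; and by product-to-sum, ∫_0^π sin(nx)cos(n'x) dx = ½∫_0^π [sin((n+n')x) + sin((n−n')x)] dx, which is 0 when n+n' is even and 2n/(n²−n'²) when n+n' is odd (it need not vanish on (0, π)).
  u² squared terms: (-4)²·∫sin(2x)² dx = 16·π/2 = 8*π.
  So ∫_0^π u² dx = 8*π.
  (u')² squared terms: (-8)²·∫cos(2x)² dx = 64·π/2 = 32*π.
  So ∫_0^π (u')² dx = 32*π.
||u||_{H^1}^2 = (8*π) + (32*π) = 40*π.


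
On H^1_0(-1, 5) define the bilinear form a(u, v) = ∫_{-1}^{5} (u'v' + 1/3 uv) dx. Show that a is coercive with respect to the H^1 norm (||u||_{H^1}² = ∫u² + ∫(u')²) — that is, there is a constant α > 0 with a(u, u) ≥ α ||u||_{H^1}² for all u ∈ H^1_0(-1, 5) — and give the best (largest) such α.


α = (π^2 + 12)/(π^2 + 36)

Coercivity of a(·,·) on H^1_0(-1, 5) means a(u, u) ≥ α ||u||_{H^1}² for every u ∈ H^1_0.
The interval has length L = 6, and Poincaré/coercivity depend only on L. Here a(u, u) = ∫(u')² + (1/3)·∫u².
Here 0 < c = 1/3 < 1. The condition a(u,u) ≥ α||u||_{H^1}² reads (1−α)∫(u')² ≥ (α−c)∫u². Any admissible α is ≤ 1 (rapidly oscillating u have ∫u²/∫(u')² → 0), and α = 1 would force 0 ≥ (1−c)∫u², impossible since c < 1; so 1−α > 0. By the sharp Poincaré inequality on H^1_0 of an interval of length L, ∫(u')² ≥ (π/L)²∫u² with equality for the first sine mode sin(π(x−x₀)/L) (x₀ the left endpoint), so the inequality holds for all u iff (1−α)(π/L)² ≥ α − c, i.e. α ≤ ((π/L)² + c)/((π/L)² + 1) = (1 + c(L/π)²)/(1 + (L/π)²). With (π/L)² = π^2/36 and c = 1/3, the largest admissible constant is α = ((π/L)² + c)/((π/L)² + 1).
Simplifying, α = (π^2 + 12)/(π^2 + 36).


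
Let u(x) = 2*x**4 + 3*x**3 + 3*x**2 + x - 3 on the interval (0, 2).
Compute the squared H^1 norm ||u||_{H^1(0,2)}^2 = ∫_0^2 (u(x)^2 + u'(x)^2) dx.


||u||_{H^1}^2 = 357032/63

The H^1 norm (squared) on an interval (0, L) is
  ||u||_{H^1}^2 = ∫_0^L u(x)^2 dx + ∫_0^L u'(x)^2 dx.
Compute u'(x) = 8*x**3 + 9*x**2 + 6*x + 1.
Then u(x)^2 = 4*x**8 + 12*x**7 + 21*x**6 + 22*x**5 + 3*x**4 - 12*x**3 - 17*x**2 - 6*x + 9 and u'(x)^2 = 64*x**6 + 144*x**5 + 177*x**4 + 124*x**3 + 54*x**2 + 12*x + 1.
Integrate each monomial from 0 to 2 using ∫_0^2 c·x^n dx = c·2^(n+1)/(n+1):
  ∫_0^2 u(x)^2 dx = ∫_0^2 (4*x^8 + 12*x^7 + 21*x^6 + 22*x^5 + 3*x^4 - 12*x^3 - 17*x^2 - 6*x + 9) dx. Term by term:
    ∫_0^2 4*x^8 dx = 2048/9;  ∫_0^2 12*x^7 dx = 384;  ∫_0^2 21*x^6 dx = 384;
    ∫_0^2 22*x^5 dx = 704/3;  ∫_0^2 3*x^4 dx = 96/5;  ∫_0^2 -12*x^3 dx = -48;
    ∫_0^2 -17*x^2 dx = -136/3;  ∫_0^2 -6*x dx = -12;  ∫_0^2 9 dx = 18.
  Sum: 2048/9 + 384 + 384 + 704/3 + 96/5 − 48 − 136/3 − 12 + 18 = 52294/45.
  ∫_0^2 u'(x)^2 dx = ∫_0^2 (64*x^6 + 144*x^5 + 177*x^4 + 124*x^3 + 54*x^2 + 12*x + 1) dx. Term by term:
    ∫_0^2 64*x^6 dx = 8192/7;  ∫_0^2 144*x^5 dx = 1536;  ∫_0^2 177*x^4 dx = 5664/5;
    ∫_0^2 124*x^3 dx = 496;  ∫_0^2 54*x^2 dx = 144;  ∫_0^2 12*x dx = 24;
    ∫_0^2 1 dx = 2.
  Sum: 8192/7 + 1536 + 5664/5 + 496 + 144 + 24 + 2 = 157678/35.
Adding: ||u||_{H^1}^2 = 52294/45 + 157678/35 = 357032/63.
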